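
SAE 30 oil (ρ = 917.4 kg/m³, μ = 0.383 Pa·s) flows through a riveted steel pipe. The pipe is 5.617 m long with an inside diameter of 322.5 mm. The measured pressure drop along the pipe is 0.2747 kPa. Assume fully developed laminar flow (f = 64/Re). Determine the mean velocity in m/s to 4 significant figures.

V ≈ 0.4150 m/s

For laminar flow, f = 64/Re with Re = ρVD/μ, so Darcy-Weisbach reduces to ΔP = 32μLV/D². Solving for V: V = ΔP·D²/(32μL) = 274.7·(0.3225)²/(32·0.383·5.617) = 0.415 m/s.
Check: Re = ρVD/μ = 917.4·0.415·0.3225/0.383 = 320.6 < 2300, so the laminar assumption holds.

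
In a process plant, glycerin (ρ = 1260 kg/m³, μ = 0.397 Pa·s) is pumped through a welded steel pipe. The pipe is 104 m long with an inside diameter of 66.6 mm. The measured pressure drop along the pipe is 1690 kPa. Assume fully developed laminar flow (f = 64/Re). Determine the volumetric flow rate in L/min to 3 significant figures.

For laminar flow, f = 64/Re with Re = ρVD/μ, so Darcy-Weisbach reduces to ΔP = 32μLV/D². Solving for V: V = ΔP·D²/(32μL) = 1.69e+06·(0.0666)²/(32·0.397·104) = 5.674 m/s.
Check: Re = ρVD/μ = 1260·5.674·0.0666/0.397 = 1199 < 2300, so the laminar assumption holds.
Q = V·A = 5.674·(π/4·0.0666²) = 0.01977 m³/s = 1190 L/min.

Q ≈ 1190 L/min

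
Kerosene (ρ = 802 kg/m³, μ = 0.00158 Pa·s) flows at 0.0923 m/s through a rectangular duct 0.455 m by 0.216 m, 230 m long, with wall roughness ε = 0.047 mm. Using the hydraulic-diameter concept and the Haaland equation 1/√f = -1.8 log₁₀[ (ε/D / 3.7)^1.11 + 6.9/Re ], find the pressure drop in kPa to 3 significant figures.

ΔP ≈ 0.0767 kPa

Hydraulic diameter D_h = 4A/P = 4·(0.455·0.216)/(2·(0.455+0.216)) = 0.3931/1.342 = 0.2929 m.
Re = ρVD_h/μ = 802·0.0923·0.2929/0.00158 = 1.372e+04.
ε/D_h = 4.7e-05/0.2929 = 0.00016; Haaland gives 1/√f = -1.8 log₁₀[1.44e-05+0.000503] = 5.916, so f = 0.02858.
ΔP = f(L/D_h)(ρV²/2) = 0.02858·230/0.2929·3.416 = 76.65 Pa.
ΔP = 0.0767 kPa.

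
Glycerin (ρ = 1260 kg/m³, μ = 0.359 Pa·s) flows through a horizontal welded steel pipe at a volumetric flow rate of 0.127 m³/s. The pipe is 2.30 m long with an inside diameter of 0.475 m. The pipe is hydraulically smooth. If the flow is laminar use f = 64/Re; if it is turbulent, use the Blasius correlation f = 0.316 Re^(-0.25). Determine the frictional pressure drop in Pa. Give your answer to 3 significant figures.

Cross-sectional area A = πD²/4 = π(0.475)²/4 = 0.1772 m²; mean velocity V = Q/A = 0.127/0.1772 = 0.7167 m/s.
Reynolds number Re = ρVD/μ = 1260 · 0.7167 · 0.475 / 0.359 = 1195.
Re < 2300 → laminar flow, so f = 64/Re = 64/1195 = 0.05357 (the turbulent correlation is not needed).
Darcy-Weisbach: ΔP = f(L/D)(ρV²/2) = 0.05357·(2.3/0.475)·(1260·0.7167²/2) = 0.05357·4.842·323.6 = 83.93 Pa.

ΔP ≈ 83.9 Pa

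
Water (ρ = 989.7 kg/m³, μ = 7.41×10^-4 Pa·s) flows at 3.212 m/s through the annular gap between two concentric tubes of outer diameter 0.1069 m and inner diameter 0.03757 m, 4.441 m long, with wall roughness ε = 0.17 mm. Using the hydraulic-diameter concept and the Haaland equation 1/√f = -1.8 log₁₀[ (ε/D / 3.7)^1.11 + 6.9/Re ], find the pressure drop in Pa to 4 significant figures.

ΔP ≈ 8260 Pa

Hydraulic diameter D_h = 4A/P = D_o - D_i = 0.1069 - 0.03757 = 0.06933 m.
Re = ρVD_h/μ = 989.7·3.212·0.06933/0.000741 = 2.974e+05.
ε/D_h = 0.00017/0.06933 = 0.00245; Haaland gives 1/√f = -1.8 log₁₀[0.000296+2.32e-05] = 6.292, so f = 0.02526.
ΔP = f(L/D_h)(ρV²/2) = 0.02526·4.441/0.06933·5105 = 8260 Pa.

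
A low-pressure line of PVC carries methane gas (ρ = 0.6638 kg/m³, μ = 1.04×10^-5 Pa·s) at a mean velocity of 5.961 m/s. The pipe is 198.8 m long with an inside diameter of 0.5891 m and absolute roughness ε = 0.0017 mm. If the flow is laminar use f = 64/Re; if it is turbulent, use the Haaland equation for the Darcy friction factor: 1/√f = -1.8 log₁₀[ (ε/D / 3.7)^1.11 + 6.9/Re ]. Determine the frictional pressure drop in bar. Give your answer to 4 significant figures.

ΔP ≈ 6.041×10^-4 bar

Reynolds number Re = ρVD/μ = 0.6638 · 5.961 · 0.5891 / 1.04e-05 = 2.241e+05.
Re > 4000 → turbulent. Relative roughness ε/D = 1.7e-06/0.5891 = 2.89e-06. Haaland: 1/√f = -1.8 log₁₀[(2.89e-06/3.7)^1.11 + 6.9/2.241e+05] = -1.8 log₁₀[1.66e-07 + 3.08e-05] = 8.117, so f = 0.01518.
Darcy-Weisbach: ΔP = f(L/D)(ρV²/2) = 0.01518·(198.8/0.5891)·(0.6638·5.961²/2) = 0.01518·337.5·11.79 = 60.41 Pa.
ΔP = 60.41 Pa = 6.041×10^-4 bar.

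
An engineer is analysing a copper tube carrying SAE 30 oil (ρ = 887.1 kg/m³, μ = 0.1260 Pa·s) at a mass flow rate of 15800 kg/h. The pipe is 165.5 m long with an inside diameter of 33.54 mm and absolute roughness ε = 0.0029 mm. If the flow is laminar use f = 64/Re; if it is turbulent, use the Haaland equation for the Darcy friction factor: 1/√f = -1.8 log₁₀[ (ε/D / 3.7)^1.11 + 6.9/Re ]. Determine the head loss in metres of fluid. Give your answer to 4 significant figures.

h_f ≈ 381.7 m

ṁ = 15800 kg/h = 15800/3600 = 4.389 kg/s.
A = πD²/4 = π(0.03354)²/4 = 0.0008835 m²; mean velocity V = ṁ/(ρA) = 4.389/(887.1 · 0.0008835) = 5.6 m/s.
Reynolds number Re = ρVD/μ = 887.1 · 5.6 · 0.03354 / 0.126 = 1322.
Re < 2300 → laminar flow, so f = 64/Re = 64/1322 = 0.0484 (the turbulent correlation is not needed).
Darcy-Weisbach: ΔP = f(L/D)(ρV²/2) = 0.0484·(165.5/0.03354)·(887.1·5.6²/2) = 0.0484·4934·1.391e+04 = 3.322e+06 Pa.
Head loss h_f = ΔP/(ρg) = 3.322e+06/(887.1·9.81) = 381.7 m.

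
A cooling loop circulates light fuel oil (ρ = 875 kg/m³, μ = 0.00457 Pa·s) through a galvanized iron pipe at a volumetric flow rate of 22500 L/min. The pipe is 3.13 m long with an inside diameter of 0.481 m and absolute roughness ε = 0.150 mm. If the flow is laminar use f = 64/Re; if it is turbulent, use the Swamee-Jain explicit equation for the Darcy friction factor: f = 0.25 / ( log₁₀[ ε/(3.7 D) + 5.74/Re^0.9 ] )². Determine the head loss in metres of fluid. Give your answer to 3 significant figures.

Q = 22500 L/min = 22500/60000 = 0.375 m³/s.
Cross-sectional area A = πD²/4 = π(0.481)²/4 = 0.1817 m²; mean velocity V = Q/A = 0.375/0.1817 = 2.064 m/s.
Reynolds number Re = ρVD/μ = 875 · 2.064 · 0.481 / 0.00457 = 1.901e+05.
Re > 4000 → turbulent. Relative roughness ε/D = 0.00015/0.481 = 0.000312. Swamee-Jain: f = 0.25/(log₁₀[0.000312/3.7 + 5.74/1.901e+05^0.9])² = 0.25/(log₁₀[8.43e-05 + 0.000102])² = 0.25/(-3.73)² = 0.01797.
Darcy-Weisbach: ΔP = f(L/D)(ρV²/2) = 0.01797·(3.13/0.481)·(875·2.064²/2) = 0.01797·6.507·1863 = 217.8 Pa.
Head loss h_f = ΔP/(ρg) = 217.8/(875·9.81) = 0.0254 m.

h_f ≈ 0.0254 m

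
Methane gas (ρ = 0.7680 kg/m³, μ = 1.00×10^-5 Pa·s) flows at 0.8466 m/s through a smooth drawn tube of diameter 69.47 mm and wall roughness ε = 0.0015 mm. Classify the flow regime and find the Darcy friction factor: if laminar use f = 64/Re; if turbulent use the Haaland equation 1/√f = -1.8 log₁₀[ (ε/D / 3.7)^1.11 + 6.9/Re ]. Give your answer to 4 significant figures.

f ≈ 0.03893

Re = ρVD/μ = 0.768·0.8466·0.06947/1e-05 = 4517.
Re > 4000 → turbulent. ε/D = 1.5e-06/0.06947 = 2.16e-05; Haaland: 1/√f = -1.8 log₁₀[1.55e-06 + 0.00153] = 5.068, so f = 0.03893.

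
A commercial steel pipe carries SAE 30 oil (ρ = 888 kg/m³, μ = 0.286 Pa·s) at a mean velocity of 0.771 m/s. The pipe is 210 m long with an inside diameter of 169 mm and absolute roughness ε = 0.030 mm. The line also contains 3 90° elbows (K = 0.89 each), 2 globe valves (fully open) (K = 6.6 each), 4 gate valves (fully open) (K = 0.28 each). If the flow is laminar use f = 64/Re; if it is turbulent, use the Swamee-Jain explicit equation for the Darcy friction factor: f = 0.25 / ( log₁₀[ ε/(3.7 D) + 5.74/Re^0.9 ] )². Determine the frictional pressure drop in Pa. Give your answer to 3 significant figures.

Reynolds number Re = ρVD/μ = 888 · 0.771 · 0.169 / 0.286 = 404.6.
Re < 2300 → laminar flow, so f = 64/Re = 64/404.6 = 0.1582 (the turbulent correlation is not needed).
Total minor-loss coefficient ΣK = 3·0.89 + 2·6.6 + 4·0.28 = 17.
ΔP = [f·L/D + ΣK]·(ρV²/2) = [0.1582·210/0.169 + 17]·(888·0.771²/2) = [196.6 + 17]·263.9 = 5.637e+04 Pa.

ΔP ≈ 56400 Pa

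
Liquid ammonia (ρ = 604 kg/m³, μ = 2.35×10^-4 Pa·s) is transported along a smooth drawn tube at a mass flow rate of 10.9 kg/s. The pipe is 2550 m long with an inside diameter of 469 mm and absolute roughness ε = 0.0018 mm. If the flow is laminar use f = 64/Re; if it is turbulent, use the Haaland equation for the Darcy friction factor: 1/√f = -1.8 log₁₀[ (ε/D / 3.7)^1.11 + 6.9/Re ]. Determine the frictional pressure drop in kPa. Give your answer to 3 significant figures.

ΔP ≈ 0.305 kPa

A = πD²/4 = π(0.469)²/4 = 0.1728 m²; mean velocity V = ṁ/(ρA) = 10.9/(604 · 0.1728) = 0.1045 m/s.
Reynolds number Re = ρVD/μ = 604 · 0.1045 · 0.469 / 0.000235 = 1.259e+05.
Re > 4000 → turbulent. Relative roughness ε/D = 1.8e-06/0.469 = 3.84e-06. Haaland: 1/√f = -1.8 log₁₀[(3.84e-06/3.7)^1.11 + 6.9/1.259e+05] = -1.8 log₁₀[2.28e-07 + 5.48e-05] = 7.667, so f = 0.01701.
Darcy-Weisbach: ΔP = f(L/D)(ρV²/2) = 0.01701·(2550/0.469)·(604·0.1045²/2) = 0.01701·5437·3.295 = 304.8 Pa.
ΔP = 304.8 Pa = 0.305 kPa.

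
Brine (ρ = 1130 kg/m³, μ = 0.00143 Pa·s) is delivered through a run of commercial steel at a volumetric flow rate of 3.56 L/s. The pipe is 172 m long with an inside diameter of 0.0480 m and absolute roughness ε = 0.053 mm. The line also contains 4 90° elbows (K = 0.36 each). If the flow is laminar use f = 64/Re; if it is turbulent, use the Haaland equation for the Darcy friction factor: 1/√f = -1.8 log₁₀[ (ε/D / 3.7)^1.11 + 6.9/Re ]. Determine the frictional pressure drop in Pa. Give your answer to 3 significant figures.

Q = 3.56 L/s = 3.56/1000 = 0.00356 m³/s.
Cross-sectional area A = πD²/4 = π(0.048)²/4 = 0.00181 m²; mean velocity V = Q/A = 0.00356/0.00181 = 1.967 m/s.
Reynolds number Re = ρVD/μ = 1130 · 1.967 · 0.048 / 0.00143 = 7.462e+04.
Re > 4000 → turbulent. Relative roughness ε/D = 5.3e-05/0.048 = 0.0011. Haaland: 1/√f = -1.8 log₁₀[(0.0011/3.7)^1.11 + 6.9/7.462e+04] = -1.8 log₁₀[0.000122 + 9.25e-05] = 6.603, so f = 0.02294.
Total minor-loss coefficient ΣK = 4·0.36 = 1.44.
ΔP = [f·L/D + ΣK]·(ρV²/2) = [0.02294·172/0.048 + 1.44]·(1130·1.967²/2) = [82.19 + 1.44]·2187 = 1.829e+05 Pa.

ΔP ≈ 183000 Pa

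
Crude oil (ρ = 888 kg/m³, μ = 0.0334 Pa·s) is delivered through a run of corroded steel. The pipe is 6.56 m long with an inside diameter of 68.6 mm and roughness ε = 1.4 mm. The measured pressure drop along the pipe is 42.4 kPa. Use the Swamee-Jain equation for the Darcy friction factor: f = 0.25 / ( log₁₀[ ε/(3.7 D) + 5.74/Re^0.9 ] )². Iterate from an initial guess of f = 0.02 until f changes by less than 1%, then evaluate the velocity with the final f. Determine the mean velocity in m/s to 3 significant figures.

V ≈ 4.27 m/s

Rearranging Darcy-Weisbach: V = √(2·ΔP·D/(f·L·ρ)). With ε/D = 0.0014/0.0686 = 0.0204, iterate starting from f = 0.02:
  f = 0.02 → V = √(2·4.24e+04·0.0686/(0.02·6.56·888)) = 7.066 m/s; Re = ρVD/μ = 1.289e+04; f → 0.05278
  f = 0.05278 → V = 4.35 m/s; Re = 7933; f → 0.05473
  f = 0.05473 → V = 4.271 m/s; Re = 7790; f → 0.05482
Converged (Δf/f < 1%). With the final f = 0.05482: V = √(2·4.24e+04·0.0686/(0.05482·6.56·888)) = 4.268 m/s.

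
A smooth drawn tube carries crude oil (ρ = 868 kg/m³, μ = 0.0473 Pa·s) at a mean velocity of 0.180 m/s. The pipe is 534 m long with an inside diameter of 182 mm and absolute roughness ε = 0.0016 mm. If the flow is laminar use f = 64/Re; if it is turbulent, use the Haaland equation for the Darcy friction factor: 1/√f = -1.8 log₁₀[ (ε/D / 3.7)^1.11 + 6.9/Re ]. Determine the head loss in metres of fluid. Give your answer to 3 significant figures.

Reynolds number Re = ρVD/μ = 868 · 0.18 · 0.182 / 0.0473 = 601.2.
Re < 2300 → laminar flow, so f = 64/Re = 64/601.2 = 0.1065 (the turbulent correlation is not needed).
Darcy-Weisbach: ΔP = f(L/D)(ρV²/2) = 0.1065·(534/0.182)·(868·0.18²/2) = 0.1065·2934·14.06 = 4392 Pa.
Head loss h_f = ΔP/(ρg) = 4392/(868·9.81) = 0.516 m.

h_f ≈ 0.516 m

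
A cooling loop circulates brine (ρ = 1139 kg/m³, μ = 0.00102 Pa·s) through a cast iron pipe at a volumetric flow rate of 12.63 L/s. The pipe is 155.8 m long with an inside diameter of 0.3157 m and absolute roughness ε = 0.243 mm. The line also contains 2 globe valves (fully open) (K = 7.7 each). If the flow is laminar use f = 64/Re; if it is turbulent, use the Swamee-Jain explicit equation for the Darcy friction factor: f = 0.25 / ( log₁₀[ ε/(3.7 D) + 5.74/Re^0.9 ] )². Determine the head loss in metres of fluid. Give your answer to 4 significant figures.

Q = 12.63 L/s = 12.63/1000 = 0.01263 m³/s.
Cross-sectional area A = πD²/4 = π(0.3157)²/4 = 0.07828 m²; mean velocity V = Q/A = 0.01263/0.07828 = 0.1613 m/s.
Reynolds number Re = ρVD/μ = 1139 · 0.1613 · 0.3157 / 0.00102 = 5.688e+04.
Re > 4000 → turbulent. Relative roughness ε/D = 0.000243/0.3157 = 0.00077. Swamee-Jain: f = 0.25/(log₁₀[0.00077/3.7 + 5.74/5.688e+04^0.9])² = 0.25/(log₁₀[0.000208 + 0.000302])² = 0.25/(-3.293)² = 0.02306.
Total minor-loss coefficient ΣK = 2·7.7 = 15.4.
ΔP = [f·L/D + ΣK]·(ρV²/2) = [0.02306·155.8/0.3157 + 15.4]·(1139·0.1613²/2) = [11.38 + 15.4]·14.83 = 397 Pa.
Head loss h_f = ΔP/(ρg) = 397/(1139·9.81) = 0.03553 m.

h_f ≈ 0.03553 m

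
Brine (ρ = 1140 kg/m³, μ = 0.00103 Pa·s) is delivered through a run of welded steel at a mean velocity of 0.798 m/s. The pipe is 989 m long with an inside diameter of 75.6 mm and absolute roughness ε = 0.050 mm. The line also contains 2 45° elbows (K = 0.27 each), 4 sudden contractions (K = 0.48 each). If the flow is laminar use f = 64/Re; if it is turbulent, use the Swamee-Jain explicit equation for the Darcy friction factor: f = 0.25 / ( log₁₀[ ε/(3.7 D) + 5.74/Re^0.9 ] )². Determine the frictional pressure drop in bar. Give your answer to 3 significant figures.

Reynolds number Re = ρVD/μ = 1140 · 0.798 · 0.0756 / 0.00103 = 6.677e+04.
Re > 4000 → turbulent. Relative roughness ε/D = 5e-05/0.0756 = 0.000661. Swamee-Jain: f = 0.25/(log₁₀[0.000661/3.7 + 5.74/6.677e+04^0.9])² = 0.25/(log₁₀[0.000179 + 0.000261])² = 0.25/(-3.357)² = 0.02219.
Total minor-loss coefficient ΣK = 2·0.27 + 4·0.48 = 2.46.
ΔP = [f·L/D + ΣK]·(ρV²/2) = [0.02219·989/0.0756 + 2.46]·(1140·0.798²/2) = [290.3 + 2.46]·363 = 1.063e+05 Pa.
ΔP = 1.063e+05 Pa = 1.06 bar.

ΔP ≈ 1.06 bar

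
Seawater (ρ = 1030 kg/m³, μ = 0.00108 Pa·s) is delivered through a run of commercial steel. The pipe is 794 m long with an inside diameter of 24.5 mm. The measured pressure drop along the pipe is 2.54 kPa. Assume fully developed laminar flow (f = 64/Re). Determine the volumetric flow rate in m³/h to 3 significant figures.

For laminar flow, f = 64/Re with Re = ρVD/μ, so Darcy-Weisbach reduces to ΔP = 32μLV/D². Solving for V: V = ΔP·D²/(32μL) = 2540·(0.0245)²/(32·0.00108·794) = 0.05556 m/s.
Check: Re = ρVD/μ = 1030·0.05556·0.0245/0.00108 = 1298 < 2300, so the laminar assumption holds.
Q = V·A = 0.05556·(π/4·0.0245²) = 2.619e-05 m³/s = 0.0943 m³/h.

Q ≈ 0.0943 m³/h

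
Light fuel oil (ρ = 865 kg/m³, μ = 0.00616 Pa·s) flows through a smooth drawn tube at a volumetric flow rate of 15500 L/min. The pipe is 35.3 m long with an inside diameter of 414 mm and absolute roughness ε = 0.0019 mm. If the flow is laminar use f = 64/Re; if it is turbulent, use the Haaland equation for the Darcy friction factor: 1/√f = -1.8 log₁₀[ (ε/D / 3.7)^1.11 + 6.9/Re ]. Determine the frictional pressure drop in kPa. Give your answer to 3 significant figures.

Q = 15500 L/min = 15500/60000 = 0.2583 m³/s.
Cross-sectional area A = πD²/4 = π(0.414)²/4 = 0.1346 m²; mean velocity V = Q/A = 0.2583/0.1346 = 1.919 m/s.
Reynolds number Re = ρVD/μ = 865 · 1.919 · 0.414 / 0.00616 = 1.116e+05.
Re > 4000 → turbulent. Relative roughness ε/D = 1.9e-06/0.414 = 4.59e-06. Haaland: 1/√f = -1.8 log₁₀[(4.59e-06/3.7)^1.11 + 6.9/1.116e+05] = -1.8 log₁₀[2.78e-07 + 6.18e-05] = 7.572, so f = 0.01744.
Darcy-Weisbach: ΔP = f(L/D)(ρV²/2) = 0.01744·(35.3/0.414)·(865·1.919²/2) = 0.01744·85.27·1593 = 2369 Pa.
ΔP = 2369 Pa = 2.37 kPa.

ΔP ≈ 2.37 kPa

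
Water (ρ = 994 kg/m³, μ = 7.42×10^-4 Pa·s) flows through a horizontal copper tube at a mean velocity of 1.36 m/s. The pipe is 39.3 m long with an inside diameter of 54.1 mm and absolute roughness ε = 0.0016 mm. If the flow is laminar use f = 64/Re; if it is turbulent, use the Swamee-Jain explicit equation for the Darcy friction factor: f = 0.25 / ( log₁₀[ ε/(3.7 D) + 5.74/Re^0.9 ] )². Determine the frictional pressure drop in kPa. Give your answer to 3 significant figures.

ΔP ≈ 12.1 kPa

Reynolds number Re = ρVD/μ = 994 · 1.36 · 0.0541 / 0.000742 = 9.856e+04.
Re > 4000 → turbulent. Relative roughness ε/D = 1.6e-06/0.0541 = 2.96e-05. Swamee-Jain: f = 0.25/(log₁₀[2.96e-05/3.7 + 5.74/9.856e+04^0.9])² = 0.25/(log₁₀[7.99e-06 + 0.000184])² = 0.25/(-3.717)² = 0.0181.
Darcy-Weisbach: ΔP = f(L/D)(ρV²/2) = 0.0181·(39.3/0.0541)·(994·1.36²/2) = 0.0181·726.4·919.3 = 1.208e+04 Pa.
ΔP = 1.208e+04 Pa = 12.1 kPa.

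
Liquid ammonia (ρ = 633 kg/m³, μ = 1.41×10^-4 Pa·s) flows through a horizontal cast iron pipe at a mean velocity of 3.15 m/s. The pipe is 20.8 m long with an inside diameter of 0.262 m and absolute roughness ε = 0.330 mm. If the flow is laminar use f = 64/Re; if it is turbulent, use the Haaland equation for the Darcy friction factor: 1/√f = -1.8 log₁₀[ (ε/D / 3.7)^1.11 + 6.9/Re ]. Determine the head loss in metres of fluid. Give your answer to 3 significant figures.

h_f ≈ 0.839 m

Reynolds number Re = ρVD/μ = 633 · 3.15 · 0.262 / 0.000141 = 3.705e+06.
Re > 4000 → turbulent. Relative roughness ε/D = 0.00033/0.262 = 0.00126. Haaland: 1/√f = -1.8 log₁₀[(0.00126/3.7)^1.11 + 6.9/3.705e+06] = -1.8 log₁₀[0.000141 + 1.86e-06] = 6.919, so f = 0.02089.
Darcy-Weisbach: ΔP = f(L/D)(ρV²/2) = 0.02089·(20.8/0.262)·(633·3.15²/2) = 0.02089·79.39·3140 = 5208 Pa.
Head loss h_f = ΔP/(ρg) = 5208/(633·9.81) = 0.839 m.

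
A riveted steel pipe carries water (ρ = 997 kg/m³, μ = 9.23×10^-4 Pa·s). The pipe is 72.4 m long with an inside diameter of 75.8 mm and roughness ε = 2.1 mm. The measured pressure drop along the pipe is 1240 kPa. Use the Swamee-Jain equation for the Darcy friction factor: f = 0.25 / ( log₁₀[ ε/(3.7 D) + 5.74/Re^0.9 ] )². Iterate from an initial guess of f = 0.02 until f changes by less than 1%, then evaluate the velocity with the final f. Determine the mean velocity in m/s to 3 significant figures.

V ≈ 6.85 m/s

Rearranging Darcy-Weisbach: V = √(2·ΔP·D/(f·L·ρ)). With ε/D = 0.0021/0.0758 = 0.0277, iterate starting from f = 0.02:
  f = 0.02 → V = √(2·1.24e+06·0.0758/(0.02·72.4·997)) = 11.41 m/s; Re = ρVD/μ = 9.343e+05; f → 0.0554
  f = 0.0554 → V = 6.856 m/s; Re = 5.614e+05; f → 0.05545
Converged (Δf/f < 1%). With the final f = 0.05545: V = √(2·1.24e+06·0.0758/(0.05545·72.4·997)) = 6.853 m/s.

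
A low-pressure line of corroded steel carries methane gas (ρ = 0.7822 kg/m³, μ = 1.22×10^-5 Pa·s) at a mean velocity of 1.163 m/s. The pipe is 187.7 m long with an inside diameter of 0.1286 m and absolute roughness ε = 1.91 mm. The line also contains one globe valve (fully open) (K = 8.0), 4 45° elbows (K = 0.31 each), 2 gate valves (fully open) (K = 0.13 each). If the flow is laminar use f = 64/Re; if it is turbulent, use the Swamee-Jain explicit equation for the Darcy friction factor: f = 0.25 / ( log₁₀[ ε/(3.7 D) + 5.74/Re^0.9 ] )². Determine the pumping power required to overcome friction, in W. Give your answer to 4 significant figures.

Reynolds number Re = ρVD/μ = 0.7822 · 1.163 · 0.1286 / 1.22e-05 = 9589.
Re > 4000 → turbulent. Relative roughness ε/D = 0.00191/0.1286 = 0.0149. Swamee-Jain: f = 0.25/(log₁₀[0.0149/3.7 + 5.74/9589^0.9])² = 0.25/(log₁₀[0.00401 + 0.0015])² = 0.25/(-2.259)² = 0.049.
Total minor-loss coefficient ΣK = 1·8 + 4·0.31 + 2·0.13 = 9.5.
ΔP = [f·L/D + ΣK]·(ρV²/2) = [0.049·187.7/0.1286 + 9.5]·(0.7822·1.163²/2) = [71.52 + 9.5]·0.529 = 42.86 Pa.
Q = V·A = 1.163·0.01299 = 0.01511 m³/s.
Pumping power P = QΔP = 0.01511·42.86 = 0.64743 W = 0.6474 W.

P ≈ 0.6474 W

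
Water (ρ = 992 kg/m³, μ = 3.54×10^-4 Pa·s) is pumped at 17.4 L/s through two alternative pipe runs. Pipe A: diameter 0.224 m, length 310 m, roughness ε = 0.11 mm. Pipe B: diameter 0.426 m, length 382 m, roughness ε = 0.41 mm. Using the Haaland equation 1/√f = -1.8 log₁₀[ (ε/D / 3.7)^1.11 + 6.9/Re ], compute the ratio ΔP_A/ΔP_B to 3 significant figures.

ΔP_A/ΔP_B ≈ 17.3

Pipe A: V = Q/A = 0.0174/0.03941 = 0.4415 m/s; Re = 2.772e+05; ε/D = 0.000491; Haaland → f = 0.01812; ΔP_A = f(L/D)(ρV²/2) = 2425 Pa.
Pipe B: V = Q/A = 0.0174/0.1425 = 0.1221 m/s; Re = 1.457e+05; ε/D = 0.000962; Haaland → f = 0.02118; ΔP_B = f(L/D)(ρV²/2) = 140.4 Pa.
ΔP_A/ΔP_B = 2425/140.4 = 17.3.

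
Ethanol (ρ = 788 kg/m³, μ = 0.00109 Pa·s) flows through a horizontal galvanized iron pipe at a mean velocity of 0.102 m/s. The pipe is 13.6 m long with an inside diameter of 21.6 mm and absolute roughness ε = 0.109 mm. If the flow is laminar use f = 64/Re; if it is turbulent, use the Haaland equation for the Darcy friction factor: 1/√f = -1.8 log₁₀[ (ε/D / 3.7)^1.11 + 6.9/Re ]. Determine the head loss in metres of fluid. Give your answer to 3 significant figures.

h_f ≈ 0.0134 m

Reynolds number Re = ρVD/μ = 788 · 0.102 · 0.0216 / 0.00109 = 1593.
Re < 2300 → laminar flow, so f = 64/Re = 64/1593 = 0.04018 (the turbulent correlation is not needed).
Darcy-Weisbach: ΔP = f(L/D)(ρV²/2) = 0.04018·(13.6/0.0216)·(788·0.102²/2) = 0.04018·629.6·4.099 = 103.7 Pa.
Head loss h_f = ΔP/(ρg) = 103.7/(788·9.81) = 0.0134 m.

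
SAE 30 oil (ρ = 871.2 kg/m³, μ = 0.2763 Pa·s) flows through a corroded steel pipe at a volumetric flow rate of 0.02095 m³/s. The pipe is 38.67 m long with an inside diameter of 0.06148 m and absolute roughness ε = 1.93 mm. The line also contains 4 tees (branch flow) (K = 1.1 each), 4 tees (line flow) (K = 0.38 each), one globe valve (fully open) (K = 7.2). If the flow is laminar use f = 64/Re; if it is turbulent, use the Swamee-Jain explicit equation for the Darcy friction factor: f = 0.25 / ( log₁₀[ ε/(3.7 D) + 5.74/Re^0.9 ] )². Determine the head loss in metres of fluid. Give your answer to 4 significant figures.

Cross-sectional area A = πD²/4 = π(0.06148)²/4 = 0.002969 m²; mean velocity V = Q/A = 0.02095/0.002969 = 7.057 m/s.
Reynolds number Re = ρVD/μ = 871.2 · 7.057 · 0.06148 / 0.276 = 1368.
Re < 2300 → laminar flow, so f = 64/Re = 64/1368 = 0.04678 (the turbulent correlation is not needed).
Total minor-loss coefficient ΣK = 4·1.1 + 4·0.38 + 1·7.2 = 13.1.
ΔP = [f·L/D + ΣK]·(ρV²/2) = [0.04678·38.67/0.06148 + 13.1]·(871.2·7.057²/2) = [29.43 + 13.1]·2.169e+04 = 9.23e+05 Pa.
Head loss h_f = ΔP/(ρg) = 9.23e+05/(871.2·9.81) = 108.0 m.

h_f ≈ 108.0 m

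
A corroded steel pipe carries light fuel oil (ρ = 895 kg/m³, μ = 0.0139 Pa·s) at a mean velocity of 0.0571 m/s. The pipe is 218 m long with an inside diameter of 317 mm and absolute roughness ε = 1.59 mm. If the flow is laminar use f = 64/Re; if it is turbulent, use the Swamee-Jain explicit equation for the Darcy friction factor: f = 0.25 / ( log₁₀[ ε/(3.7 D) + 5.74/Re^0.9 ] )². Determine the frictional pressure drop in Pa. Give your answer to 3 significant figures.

ΔP ≈ 55.1 Pa

Reynolds number Re = ρVD/μ = 895 · 0.0571 · 0.317 / 0.0139 = 1165.
Re < 2300 → laminar flow, so f = 64/Re = 64/1165 = 0.05491 (the turbulent correlation is not needed).
Darcy-Weisbach: ΔP = f(L/D)(ρV²/2) = 0.05491·(218/0.317)·(895·0.0571²/2) = 0.05491·687.7·1.459 = 55.1 Pa.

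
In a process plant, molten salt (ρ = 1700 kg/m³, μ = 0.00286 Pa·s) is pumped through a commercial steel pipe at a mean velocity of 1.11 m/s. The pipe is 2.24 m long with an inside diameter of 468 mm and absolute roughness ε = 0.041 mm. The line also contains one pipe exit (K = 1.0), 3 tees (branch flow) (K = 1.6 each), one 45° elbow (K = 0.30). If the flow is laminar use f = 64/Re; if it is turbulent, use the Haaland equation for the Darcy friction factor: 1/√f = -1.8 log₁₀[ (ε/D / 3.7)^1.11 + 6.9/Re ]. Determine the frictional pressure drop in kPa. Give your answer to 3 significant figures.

ΔP ≈ 6.46 kPa

Reynolds number Re = ρVD/μ = 1700 · 1.11 · 0.468 / 0.00286 = 3.088e+05.
Re > 4000 → turbulent. Relative roughness ε/D = 4.1e-05/0.468 = 8.76e-05. Haaland: 1/√f = -1.8 log₁₀[(8.76e-05/3.7)^1.11 + 6.9/3.088e+05] = -1.8 log₁₀[7.34e-06 + 2.23e-05] = 8.149, so f = 0.01506.
Total minor-loss coefficient ΣK = 1·1 + 3·1.6 + 1·0.3 = 6.1.
ΔP = [f·L/D + ΣK]·(ρV²/2) = [0.01506·2.24/0.468 + 6.1]·(1700·1.11²/2) = [0.07207 + 6.1]·1047 = 6464 Pa.
ΔP = 6464 Pa = 6.46 kPa.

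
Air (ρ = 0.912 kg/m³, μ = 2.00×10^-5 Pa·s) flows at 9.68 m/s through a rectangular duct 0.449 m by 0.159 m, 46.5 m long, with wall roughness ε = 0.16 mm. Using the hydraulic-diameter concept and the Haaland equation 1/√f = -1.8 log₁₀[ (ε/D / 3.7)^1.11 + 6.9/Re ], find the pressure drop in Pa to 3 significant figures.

ΔP ≈ 175 Pa

Hydraulic diameter D_h = 4A/P = 4·(0.449·0.159)/(2·(0.449+0.159)) = 0.2856/1.216 = 0.2348 m.
Re = ρVD_h/μ = 0.912·9.68·0.2348/2e-05 = 1.037e+05.
ε/D_h = 0.00016/0.2348 = 0.000681; Haaland gives 1/√f = -1.8 log₁₀[7.15e-05+6.66e-05] = 6.948, so f = 0.02072.
ΔP = f(L/D_h)(ρV²/2) = 0.02072·46.5/0.2348·42.73 = 175.3 Pa.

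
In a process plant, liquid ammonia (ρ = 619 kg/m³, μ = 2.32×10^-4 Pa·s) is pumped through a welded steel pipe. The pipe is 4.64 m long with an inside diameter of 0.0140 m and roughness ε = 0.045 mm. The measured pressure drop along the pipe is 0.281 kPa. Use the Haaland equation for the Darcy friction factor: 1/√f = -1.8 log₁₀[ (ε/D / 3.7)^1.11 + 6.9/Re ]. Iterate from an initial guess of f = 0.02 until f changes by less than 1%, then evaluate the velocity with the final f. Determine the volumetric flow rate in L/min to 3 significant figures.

Rearranging Darcy-Weisbach: V = √(2·ΔP·D/(f·L·ρ)). With ε/D = 4.5e-05/0.014 = 0.00321, iterate starting from f = 0.02:
  f = 0.02 → V = √(2·281·0.014/(0.02·4.64·619)) = 0.3701 m/s; Re = ρVD/μ = 1.382e+04; f → 0.03326
  f = 0.03326 → V = 0.287 m/s; Re = 1.072e+04; f → 0.03472
  f = 0.03472 → V = 0.2809 m/s; Re = 1.049e+04; f → 0.03486
Converged (Δf/f < 1%). With the final f = 0.03486: V = √(2·281·0.014/(0.03486·4.64·619)) = 0.2803 m/s.
Q = V·A = 0.2803·(π/4·0.014²) = 4.315e-05 m³/s = 2.59 L/min.

Q ≈ 2.59 L/min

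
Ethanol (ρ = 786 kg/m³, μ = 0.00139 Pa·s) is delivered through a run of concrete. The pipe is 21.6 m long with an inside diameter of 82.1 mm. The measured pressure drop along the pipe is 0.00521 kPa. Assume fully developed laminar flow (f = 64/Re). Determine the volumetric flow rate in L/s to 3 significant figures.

For laminar flow, f = 64/Re with Re = ρVD/μ, so Darcy-Weisbach reduces to ΔP = 32μLV/D². Solving for V: V = ΔP·D²/(32μL) = 5.21·(0.0821)²/(32·0.00139·21.6) = 0.03655 m/s.
Check: Re = ρVD/μ = 786·0.03655·0.0821/0.00139 = 1697 < 2300, so the laminar assumption holds.
Q = V·A = 0.03655·(π/4·0.0821²) = 0.0001935 m³/s = 0.194 L/s.

Q ≈ 0.194 L/s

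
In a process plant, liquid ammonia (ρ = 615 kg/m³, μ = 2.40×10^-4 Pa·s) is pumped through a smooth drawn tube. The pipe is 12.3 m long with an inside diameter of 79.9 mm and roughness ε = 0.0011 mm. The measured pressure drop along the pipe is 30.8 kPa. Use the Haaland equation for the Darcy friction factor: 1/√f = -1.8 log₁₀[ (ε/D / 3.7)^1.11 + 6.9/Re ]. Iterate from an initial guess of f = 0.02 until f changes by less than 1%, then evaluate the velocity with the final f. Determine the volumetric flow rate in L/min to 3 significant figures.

Q ≈ 2300 L/min

Rearranging Darcy-Weisbach: V = √(2·ΔP·D/(f·L·ρ)). With ε/D = 1.1e-06/0.0799 = 1.38e-05, iterate starting from f = 0.02:
  f = 0.02 → V = √(2·3.08e+04·0.0799/(0.02·12.3·615)) = 5.704 m/s; Re = ρVD/μ = 1.168e+06; f → 0.01157
  f = 0.01157 → V = 7.498 m/s; Re = 1.535e+06; f → 0.01114
  f = 0.01114 → V = 7.644 m/s; Re = 1.565e+06; f → 0.01111
Converged (Δf/f < 1%). With the final f = 0.01111: V = √(2·3.08e+04·0.0799/(0.01111·12.3·615)) = 7.654 m/s.
Q = V·A = 7.654·(π/4·0.0799²) = 0.03838 m³/s = 2300 L/min.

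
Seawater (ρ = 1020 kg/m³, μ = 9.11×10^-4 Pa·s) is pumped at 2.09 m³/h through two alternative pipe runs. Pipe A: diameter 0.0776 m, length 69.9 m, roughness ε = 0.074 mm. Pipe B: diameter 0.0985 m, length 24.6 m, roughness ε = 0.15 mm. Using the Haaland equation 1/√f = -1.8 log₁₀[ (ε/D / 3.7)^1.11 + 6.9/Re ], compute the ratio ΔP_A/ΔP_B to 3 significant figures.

Pipe A: V = Q/A = 0.0005806/0.004729 = 0.1228 m/s; Re = 1.067e+04; ε/D = 0.000954; Haaland → f = 0.03162; ΔP_A = f(L/D)(ρV²/2) = 218.9 Pa.
Pipe B: V = Q/A = 0.0005806/0.00762 = 0.07619 m/s; Re = 8402; ε/D = 0.00152; Haaland → f = 0.03425; ΔP_B = f(L/D)(ρV²/2) = 25.32 Pa.
ΔP_A/ΔP_B = 218.9/25.32 = 8.64.

ΔP_A/ΔP_B ≈ 8.64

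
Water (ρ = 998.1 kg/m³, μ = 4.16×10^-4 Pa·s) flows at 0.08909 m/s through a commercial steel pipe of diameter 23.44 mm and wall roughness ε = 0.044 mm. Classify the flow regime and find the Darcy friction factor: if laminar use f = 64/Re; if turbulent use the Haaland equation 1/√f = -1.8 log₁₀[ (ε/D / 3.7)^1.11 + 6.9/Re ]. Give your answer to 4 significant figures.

f ≈ 0.03946

Re = ρVD/μ = 998.1·0.08909·0.02344/0.000416 = 5010.
Re > 4000 → turbulent. ε/D = 4.4e-05/0.02344 = 0.00188; Haaland: 1/√f = -1.8 log₁₀[0.00022 + 0.00138] = 5.034, so f = 0.03946.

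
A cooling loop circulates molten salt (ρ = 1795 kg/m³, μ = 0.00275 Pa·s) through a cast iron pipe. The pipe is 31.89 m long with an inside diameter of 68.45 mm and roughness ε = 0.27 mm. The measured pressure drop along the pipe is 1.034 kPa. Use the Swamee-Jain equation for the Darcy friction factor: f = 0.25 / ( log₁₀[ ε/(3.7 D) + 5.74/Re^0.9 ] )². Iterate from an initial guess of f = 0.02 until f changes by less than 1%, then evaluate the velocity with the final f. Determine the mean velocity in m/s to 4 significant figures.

Rearranging Darcy-Weisbach: V = √(2·ΔP·D/(f·L·ρ)). With ε/D = 0.00027/0.06845 = 0.00394, iterate starting from f = 0.02:
  f = 0.02 → V = √(2·1034·0.06845/(0.02·31.89·1795)) = 0.3516 m/s; Re = ρVD/μ = 1.571e+04; f → 0.03446
  f = 0.03446 → V = 0.2679 m/s; Re = 1.197e+04; f → 0.03588
  f = 0.03588 → V = 0.2625 m/s; Re = 1.173e+04; f → 0.03599
Converged (Δf/f < 1%). With the final f = 0.03599: V = √(2·1034·0.06845/(0.03599·31.89·1795)) = 0.2621 m/s.

V ≈ 0.2621 m/s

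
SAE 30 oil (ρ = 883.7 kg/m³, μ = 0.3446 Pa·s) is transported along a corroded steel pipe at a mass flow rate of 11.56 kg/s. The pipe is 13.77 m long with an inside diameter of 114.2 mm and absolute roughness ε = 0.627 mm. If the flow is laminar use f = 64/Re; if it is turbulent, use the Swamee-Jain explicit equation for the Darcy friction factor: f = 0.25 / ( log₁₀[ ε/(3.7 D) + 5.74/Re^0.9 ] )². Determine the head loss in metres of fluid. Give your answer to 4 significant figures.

A = πD²/4 = π(0.1142)²/4 = 0.01024 m²; mean velocity V = ṁ/(ρA) = 11.56/(883.7 · 0.01024) = 1.277 m/s.
Reynolds number Re = ρVD/μ = 883.7 · 1.277 · 0.1142 / 0.345 = 374.
Re < 2300 → laminar flow, so f = 64/Re = 64/374 = 0.1711 (the turbulent correlation is not needed).
Darcy-Weisbach: ΔP = f(L/D)(ρV²/2) = 0.1711·(13.77/0.1142)·(883.7·1.277²/2) = 0.1711·120.6·720.7 = 1.487e+04 Pa.
Head loss h_f = ΔP/(ρg) = 1.487e+04/(883.7·9.81) = 1.715 m.

h_f ≈ 1.715 m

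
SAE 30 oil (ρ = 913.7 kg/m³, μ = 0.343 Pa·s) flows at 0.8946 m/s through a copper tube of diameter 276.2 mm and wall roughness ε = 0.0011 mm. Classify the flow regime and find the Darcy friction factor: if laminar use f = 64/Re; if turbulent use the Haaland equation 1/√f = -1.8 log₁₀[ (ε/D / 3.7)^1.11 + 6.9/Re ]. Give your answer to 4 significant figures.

Re = ρVD/μ = 913.7·0.8946·0.2762/0.343 = 658.2.
Re < 2300 → laminar, so f = 64/Re = 0.09723 (roughness is irrelevant in laminar flow).

f ≈ 0.09723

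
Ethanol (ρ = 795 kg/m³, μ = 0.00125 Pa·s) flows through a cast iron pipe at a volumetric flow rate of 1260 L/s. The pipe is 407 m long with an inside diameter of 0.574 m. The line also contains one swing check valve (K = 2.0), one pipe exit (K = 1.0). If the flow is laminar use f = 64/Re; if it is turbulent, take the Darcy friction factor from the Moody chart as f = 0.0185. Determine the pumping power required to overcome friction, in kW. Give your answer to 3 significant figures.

Q = 1260 L/s = 1260/1000 = 1.26 m³/s.
Cross-sectional area A = πD²/4 = π(0.574)²/4 = 0.2588 m²; mean velocity V = Q/A = 1.26/0.2588 = 4.869 m/s.
Reynolds number Re = ρVD/μ = 795 · 4.869 · 0.574 / 0.00125 = 1.778e+06.
Re > 4000 → turbulent; use the Moody-chart value f = 0.0185.
Total minor-loss coefficient ΣK = 1·2 + 1·1 = 3.
ΔP = [f·L/D + ΣK]·(ρV²/2) = [0.0185·407/0.574 + 3]·(795·4.869²/2) = [13.12 + 3]·9424 = 1.519e+05 Pa.
Pumping power P = QΔP = 1.26·1.519e+05 = 191400 W = 191 kW.

P ≈ 191 kW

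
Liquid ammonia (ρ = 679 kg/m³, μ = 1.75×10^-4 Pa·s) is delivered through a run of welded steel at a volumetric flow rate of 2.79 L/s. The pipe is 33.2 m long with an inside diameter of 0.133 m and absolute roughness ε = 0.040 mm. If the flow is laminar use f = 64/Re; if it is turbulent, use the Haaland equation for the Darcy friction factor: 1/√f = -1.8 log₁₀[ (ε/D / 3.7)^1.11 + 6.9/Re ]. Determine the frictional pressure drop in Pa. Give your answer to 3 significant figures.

ΔP ≈ 65.3 Pa

Q = 2.79 L/s = 2.79/1000 = 0.00279 m³/s.
Cross-sectional area A = πD²/4 = π(0.133)²/4 = 0.01389 m²; mean velocity V = Q/A = 0.00279/0.01389 = 0.2008 m/s.
Reynolds number Re = ρVD/μ = 679 · 0.2008 · 0.133 / 0.000175 = 1.036e+05.
Re > 4000 → turbulent. Relative roughness ε/D = 4e-05/0.133 = 0.000301. Haaland: 1/√f = -1.8 log₁₀[(0.000301/3.7)^1.11 + 6.9/1.036e+05] = -1.8 log₁₀[2.88e-05 + 6.66e-05] = 7.237, so f = 0.0191.
Darcy-Weisbach: ΔP = f(L/D)(ρV²/2) = 0.0191·(33.2/0.133)·(679·0.2008²/2) = 0.0191·249.6·13.69 = 65.27 Pa.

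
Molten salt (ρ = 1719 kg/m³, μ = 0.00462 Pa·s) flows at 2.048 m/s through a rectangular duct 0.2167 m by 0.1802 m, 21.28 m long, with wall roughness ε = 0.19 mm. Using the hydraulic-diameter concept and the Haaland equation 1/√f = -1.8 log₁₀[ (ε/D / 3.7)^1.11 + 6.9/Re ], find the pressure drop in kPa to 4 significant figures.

ΔP ≈ 8.245 kPa

Hydraulic diameter D_h = 4A/P = 4·(0.2167·0.1802)/(2·(0.2167+0.1802)) = 0.1562/0.7938 = 0.1968 m.
Re = ρVD_h/μ = 1719·2.048·0.1968/0.00462 = 1.499e+05.
ε/D_h = 0.00019/0.1968 = 0.000966; Haaland gives 1/√f = -1.8 log₁₀[0.000105+4.6e-05] = 6.876, so f = 0.02115.
ΔP = f(L/D_h)(ρV²/2) = 0.02115·21.28/0.1968·3605 = 8245 Pa.
ΔP = 8.245 kPa.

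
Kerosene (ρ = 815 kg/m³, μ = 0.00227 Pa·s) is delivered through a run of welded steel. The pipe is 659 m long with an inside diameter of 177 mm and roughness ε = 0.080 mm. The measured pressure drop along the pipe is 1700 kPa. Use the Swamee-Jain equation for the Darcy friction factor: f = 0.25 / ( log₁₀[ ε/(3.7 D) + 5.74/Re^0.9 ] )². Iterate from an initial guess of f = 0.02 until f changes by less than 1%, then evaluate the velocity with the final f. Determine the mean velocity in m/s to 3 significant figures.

Rearranging Darcy-Weisbach: V = √(2·ΔP·D/(f·L·ρ)). With ε/D = 8e-05/0.177 = 0.000452, iterate starting from f = 0.02:
  f = 0.02 → V = √(2·1.7e+06·0.177/(0.02·659·815)) = 7.485 m/s; Re = ρVD/μ = 4.757e+05; f → 0.01752
  f = 0.01752 → V = 7.998 m/s; Re = 5.083e+05; f → 0.01745
Converged (Δf/f < 1%). With the final f = 0.01745: V = √(2·1.7e+06·0.177/(0.01745·659·815)) = 8.012 m/s.

V ≈ 8.01 m/s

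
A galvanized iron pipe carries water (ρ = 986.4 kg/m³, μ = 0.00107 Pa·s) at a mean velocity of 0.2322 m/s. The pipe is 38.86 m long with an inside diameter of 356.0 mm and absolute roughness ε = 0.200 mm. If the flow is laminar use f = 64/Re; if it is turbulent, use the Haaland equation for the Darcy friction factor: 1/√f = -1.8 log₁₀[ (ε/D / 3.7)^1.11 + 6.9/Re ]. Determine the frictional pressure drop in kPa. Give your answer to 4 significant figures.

ΔP ≈ 0.06111 kPa

Reynolds number Re = ρVD/μ = 986.4 · 0.2322 · 0.356 / 0.00107 = 7.62e+04.
Re > 4000 → turbulent. Relative roughness ε/D = 0.0002/0.356 = 0.000562. Haaland: 1/√f = -1.8 log₁₀[(0.000562/3.7)^1.11 + 6.9/7.62e+04] = -1.8 log₁₀[5.77e-05 + 9.05e-05] = 6.892, so f = 0.02105.
Darcy-Weisbach: ΔP = f(L/D)(ρV²/2) = 0.02105·(38.86/0.356)·(986.4·0.2322²/2) = 0.02105·109.2·26.59 = 61.11 Pa.
ΔP = 61.11 Pa = 0.06111 kPa.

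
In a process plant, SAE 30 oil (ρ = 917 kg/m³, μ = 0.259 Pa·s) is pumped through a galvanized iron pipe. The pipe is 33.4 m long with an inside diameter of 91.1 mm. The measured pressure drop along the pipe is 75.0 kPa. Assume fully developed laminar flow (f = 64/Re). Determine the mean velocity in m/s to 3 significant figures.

V ≈ 2.25 m/s

For laminar flow, f = 64/Re with Re = ρVD/μ, so Darcy-Weisbach reduces to ΔP = 32μLV/D². Solving for V: V = ΔP·D²/(32μL) = 7.5e+04·(0.0911)²/(32·0.259·33.4) = 2.249 m/s.
Check: Re = ρVD/μ = 917·2.249·0.0911/0.259 = 725.3 < 2300, so the laminar assumption holds.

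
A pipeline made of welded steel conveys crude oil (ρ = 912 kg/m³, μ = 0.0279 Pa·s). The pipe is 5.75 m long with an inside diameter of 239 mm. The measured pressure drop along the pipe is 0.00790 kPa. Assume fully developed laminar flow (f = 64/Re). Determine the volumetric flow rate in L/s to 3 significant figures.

For laminar flow, f = 64/Re with Re = ρVD/μ, so Darcy-Weisbach reduces to ΔP = 32μLV/D². Solving for V: V = ΔP·D²/(32μL) = 7.9·(0.239)²/(32·0.0279·5.75) = 0.0879 m/s.
Check: Re = ρVD/μ = 912·0.0879·0.239/0.0279 = 686.7 < 2300, so the laminar assumption holds.
Q = V·A = 0.0879·(π/4·0.239²) = 0.003944 m³/s = 3.94 L/s.

Q ≈ 3.94 L/s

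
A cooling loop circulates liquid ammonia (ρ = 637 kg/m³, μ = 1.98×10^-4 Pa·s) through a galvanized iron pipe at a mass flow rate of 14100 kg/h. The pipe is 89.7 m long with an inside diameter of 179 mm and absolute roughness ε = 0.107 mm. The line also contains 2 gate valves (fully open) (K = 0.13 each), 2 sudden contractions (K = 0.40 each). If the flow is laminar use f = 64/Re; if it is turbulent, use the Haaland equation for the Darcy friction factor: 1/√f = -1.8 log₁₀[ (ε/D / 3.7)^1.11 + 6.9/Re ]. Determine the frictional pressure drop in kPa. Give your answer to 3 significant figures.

ΔP ≈ 0.208 kPa

ṁ = 14100 kg/h = 14100/3600 = 3.917 kg/s.
A = πD²/4 = π(0.179)²/4 = 0.02516 m²; mean velocity V = ṁ/(ρA) = 3.917/(637 · 0.02516) = 0.2443 m/s.
Reynolds number Re = ρVD/μ = 637 · 0.2443 · 0.179 / 0.000198 = 1.407e+05.
Re > 4000 → turbulent. Relative roughness ε/D = 0.000107/0.179 = 0.000598. Haaland: 1/√f = -1.8 log₁₀[(0.000598/3.7)^1.11 + 6.9/1.407e+05] = -1.8 log₁₀[6.18e-05 + 4.9e-05] = 7.119, so f = 0.01973.
Total minor-loss coefficient ΣK = 2·0.13 + 2·0.4 = 1.06.
ΔP = [f·L/D + ΣK]·(ρV²/2) = [0.01973·89.7/0.179 + 1.06]·(637·0.2443²/2) = [9.887 + 1.06]·19.01 = 208.1 Pa.
ΔP = 208.1 Pa = 0.208 kPa.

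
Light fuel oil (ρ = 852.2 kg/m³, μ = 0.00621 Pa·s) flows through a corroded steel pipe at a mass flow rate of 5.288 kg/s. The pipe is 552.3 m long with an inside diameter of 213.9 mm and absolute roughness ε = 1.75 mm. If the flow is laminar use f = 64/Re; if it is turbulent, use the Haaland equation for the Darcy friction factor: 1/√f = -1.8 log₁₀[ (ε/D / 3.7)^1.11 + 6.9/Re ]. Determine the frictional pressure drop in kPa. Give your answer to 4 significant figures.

A = πD²/4 = π(0.2139)²/4 = 0.03593 m²; mean velocity V = ṁ/(ρA) = 5.288/(852.2 · 0.03593) = 0.1727 m/s.
Reynolds number Re = ρVD/μ = 852.2 · 0.1727 · 0.2139 / 0.00621 = 5069.
Re > 4000 → turbulent. Relative roughness ε/D = 0.00175/0.2139 = 0.00818. Haaland: 1/√f = -1.8 log₁₀[(0.00818/3.7)^1.11 + 6.9/5069] = -1.8 log₁₀[0.00113 + 0.00136] = 4.687, so f = 0.04552.
Darcy-Weisbach: ΔP = f(L/D)(ρV²/2) = 0.04552·(552.3/0.2139)·(852.2·0.1727²/2) = 0.04552·2582·12.71 = 1493 Pa.
ΔP = 1493 Pa = 1.493 kPa.

ΔP ≈ 1.493 kPa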